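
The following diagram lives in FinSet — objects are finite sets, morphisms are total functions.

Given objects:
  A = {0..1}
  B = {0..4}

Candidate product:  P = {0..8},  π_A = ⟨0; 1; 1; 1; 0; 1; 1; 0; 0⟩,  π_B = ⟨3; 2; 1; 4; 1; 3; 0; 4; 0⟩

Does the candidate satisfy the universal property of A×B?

Answer: NOT A VALID PRODUCT — |P|=9 ≠ |A|·|B|=10

Work:
|A|·|B| = 2·5 = 10;  |P| = 9
  → cardinalities differ; no bijection possible.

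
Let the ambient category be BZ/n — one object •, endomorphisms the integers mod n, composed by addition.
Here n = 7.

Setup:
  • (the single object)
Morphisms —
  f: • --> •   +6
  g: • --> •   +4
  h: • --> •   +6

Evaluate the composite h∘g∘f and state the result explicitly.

Answer: +2

Work:
  0 +6≡6 +4≡3 +6≡2  (mod 7)
result: +2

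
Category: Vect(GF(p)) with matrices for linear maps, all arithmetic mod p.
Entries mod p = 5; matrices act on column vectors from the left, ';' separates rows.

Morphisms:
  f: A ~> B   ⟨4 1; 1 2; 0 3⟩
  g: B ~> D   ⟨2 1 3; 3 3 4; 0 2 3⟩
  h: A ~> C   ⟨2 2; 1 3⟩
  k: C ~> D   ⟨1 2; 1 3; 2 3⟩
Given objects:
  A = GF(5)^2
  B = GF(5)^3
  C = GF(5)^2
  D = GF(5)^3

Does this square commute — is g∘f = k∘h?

Answer: COMMUTES

Work:
Path 1 = f;g:
  e0=[1,0] f~>[4,1,0] g~>[4,0,2]
  e1=[0,1] f~>[1,2,3] g~>[3,1,3]
  composite₁ = ⟨4 3; 0 1; 2 3⟩
Path 2 = h;k:
  e0=[1,0] h~>[2,1] k~>[4,0,2]
  e1=[0,1] h~>[2,3] k~>[3,1,3]
  composite₂ = ⟨4 3; 0 1; 2 3⟩
Equal? equal; square commutes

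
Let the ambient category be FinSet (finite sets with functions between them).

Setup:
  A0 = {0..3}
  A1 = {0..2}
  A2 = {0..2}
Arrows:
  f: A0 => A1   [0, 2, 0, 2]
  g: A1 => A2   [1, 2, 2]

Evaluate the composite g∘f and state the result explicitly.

Answer: [1, 2, 1, 2]

Work:
  0 f=>0 g=>1
  1 f=>2 g=>2
  2 f=>0 g=>1
  3 f=>2 g=>2
⟦path⟧: [1, 2, 1, 2]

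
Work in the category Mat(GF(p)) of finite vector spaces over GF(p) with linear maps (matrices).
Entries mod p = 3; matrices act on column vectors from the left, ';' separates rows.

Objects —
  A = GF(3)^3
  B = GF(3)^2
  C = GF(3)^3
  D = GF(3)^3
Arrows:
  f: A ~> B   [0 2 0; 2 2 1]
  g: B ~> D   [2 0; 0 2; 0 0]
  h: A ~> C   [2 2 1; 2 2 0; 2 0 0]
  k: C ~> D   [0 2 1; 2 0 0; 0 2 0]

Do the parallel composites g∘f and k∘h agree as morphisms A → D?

Answer: DOES NOT COMMUTE

Work:
Path 1 = f;g:
  e0=⟨1,0,0⟩ f~>⟨0,2⟩ g~>⟨0,1,0⟩
  e1=⟨0,1,0⟩ f~>⟨2,2⟩ g~>⟨1,1,0⟩
  e2=⟨0,0,1⟩ f~>⟨0,1⟩ g~>⟨0,2,0⟩
  result₁ = [0 1 0; 1 1 2; 0 0 0]
Path 2 = h;k:
  e0=⟨1,0,0⟩ h~>⟨2,2,2⟩ k~>⟨0,1,1⟩
  e1=⟨0,1,0⟩ h~>⟨2,2,0⟩ k~>⟨1,1,1⟩
  e2=⟨0,0,1⟩ h~>⟨1,0,0⟩ k~>⟨0,2,0⟩
  result₂ = [0 1 0; 1 1 2; 1 1 0]
Equal? NO — does not commute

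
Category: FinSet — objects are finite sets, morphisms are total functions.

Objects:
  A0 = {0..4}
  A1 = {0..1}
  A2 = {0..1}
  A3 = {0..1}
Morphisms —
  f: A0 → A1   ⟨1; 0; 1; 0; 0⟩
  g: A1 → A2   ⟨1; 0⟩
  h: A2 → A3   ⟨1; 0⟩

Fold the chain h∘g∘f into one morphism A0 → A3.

  0 f→1 g→0 h→1
  1 f→0 g→1 h→0
  2 f→1 g→0 h→1
  3 f→0 g→1 h→0
  4 f→0 g→1 h→0
⟦path⟧: ⟨1; 0; 1; 0; 0⟩

Answer: ⟨1; 0; 1; 0; 0⟩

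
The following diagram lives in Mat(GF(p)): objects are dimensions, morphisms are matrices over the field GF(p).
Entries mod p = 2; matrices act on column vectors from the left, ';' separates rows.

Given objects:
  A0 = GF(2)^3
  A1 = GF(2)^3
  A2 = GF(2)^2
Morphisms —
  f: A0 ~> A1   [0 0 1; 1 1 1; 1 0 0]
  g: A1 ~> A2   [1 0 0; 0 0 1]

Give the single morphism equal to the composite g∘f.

Answer: [0 0 1; 1 0 0]

Trace:
  e0=(1,0,0) f~>(0,1,1) g~>(0,1)
  e1=(0,1,0) f~>(0,1,0) g~>(0,0)
  e2=(0,0,1) f~>(1,1,0) g~>(1,0)
⟦path⟧: [0 0 1; 1 0 0]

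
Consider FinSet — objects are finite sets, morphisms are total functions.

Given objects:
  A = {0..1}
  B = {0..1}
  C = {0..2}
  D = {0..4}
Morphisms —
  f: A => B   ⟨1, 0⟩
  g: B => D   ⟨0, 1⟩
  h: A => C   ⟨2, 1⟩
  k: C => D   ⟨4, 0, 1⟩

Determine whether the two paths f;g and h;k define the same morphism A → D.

1) trace f;g:
  0 f=>1 g=>1
  1 f=>0 g=>0
  result₁ = ⟨1, 0⟩
2) trace h;k:
  0 h=>2 k=>1
  1 h=>1 k=>0
  result₂ = ⟨1, 0⟩
Equal? equal; square commutes

Answer: COMMUTES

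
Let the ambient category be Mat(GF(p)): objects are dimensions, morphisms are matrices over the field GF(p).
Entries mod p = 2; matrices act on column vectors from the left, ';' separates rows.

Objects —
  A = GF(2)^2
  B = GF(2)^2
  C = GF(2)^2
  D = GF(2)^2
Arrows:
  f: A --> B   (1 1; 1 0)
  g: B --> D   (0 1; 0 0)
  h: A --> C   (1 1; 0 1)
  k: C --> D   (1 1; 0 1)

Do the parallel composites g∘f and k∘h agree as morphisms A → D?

Answer: DOES NOT COMMUTE

Work:
1) trace f;g:
  e0=⟨1,0⟩ f-->⟨1,1⟩ g-->⟨1,0⟩
  e1=⟨0,1⟩ f-->⟨1,0⟩ g-->⟨0,0⟩
  result₁ = (1 0; 0 0)
2) trace h;k:
  e0=⟨1,0⟩ h-->⟨1,0⟩ k-->⟨1,0⟩
  e1=⟨0,1⟩ h-->⟨1,1⟩ k-->⟨0,1⟩
  result₂ = (1 0; 0 1)
Equal? differ; not commutative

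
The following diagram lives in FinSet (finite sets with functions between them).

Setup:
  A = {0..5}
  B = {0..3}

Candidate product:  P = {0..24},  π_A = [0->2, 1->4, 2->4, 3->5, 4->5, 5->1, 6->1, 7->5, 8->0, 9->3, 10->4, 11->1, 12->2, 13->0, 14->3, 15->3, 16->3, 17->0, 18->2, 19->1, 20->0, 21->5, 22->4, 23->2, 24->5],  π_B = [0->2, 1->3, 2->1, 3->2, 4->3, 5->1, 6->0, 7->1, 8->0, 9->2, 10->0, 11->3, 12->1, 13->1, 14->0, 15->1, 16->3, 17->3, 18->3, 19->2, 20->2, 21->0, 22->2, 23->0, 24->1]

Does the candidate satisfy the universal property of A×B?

Answer: NOT A VALID PRODUCT — |P|=25 ≠ |A|·|B|=24

Derivation:
|A|·|B| = 6·4 = 24;  |P| = 25
  → cardinalities differ; no bijection possible.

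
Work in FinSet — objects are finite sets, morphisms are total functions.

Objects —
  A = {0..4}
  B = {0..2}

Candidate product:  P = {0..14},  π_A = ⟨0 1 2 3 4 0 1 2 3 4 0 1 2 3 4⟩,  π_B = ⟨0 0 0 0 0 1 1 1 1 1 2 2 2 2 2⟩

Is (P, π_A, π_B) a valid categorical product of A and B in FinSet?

|A|·|B| = 5·3 = 15;  |P| = 15
Check the pairing map k ↦ (π_A(k), π_B(k)):
  0 -> (0,0)
  1 -> (1,0)
  2 -> (2,0)
  3 -> (3,0)
  4 -> (4,0)
  5 -> (0,1)
  6 -> (1,1)
  7 -> (2,1)
  8 -> (3,1)
  9 -> (4,1)
  10 -> (0,2)
  11 -> (1,2)
  12 -> (2,2)
  13 -> (3,2)
  14 -> (4,2)
distinct pairs in image: 15 / 15 needed
  → bijection onto A×B; projections well-typed.

Answer: VALID PRODUCT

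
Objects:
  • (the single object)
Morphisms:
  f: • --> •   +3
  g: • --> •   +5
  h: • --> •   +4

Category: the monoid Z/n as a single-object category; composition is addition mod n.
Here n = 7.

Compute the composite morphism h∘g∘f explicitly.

  0 +3≡3 +5≡1 +4≡5  (mod 7)
composite: +5

Answer: +5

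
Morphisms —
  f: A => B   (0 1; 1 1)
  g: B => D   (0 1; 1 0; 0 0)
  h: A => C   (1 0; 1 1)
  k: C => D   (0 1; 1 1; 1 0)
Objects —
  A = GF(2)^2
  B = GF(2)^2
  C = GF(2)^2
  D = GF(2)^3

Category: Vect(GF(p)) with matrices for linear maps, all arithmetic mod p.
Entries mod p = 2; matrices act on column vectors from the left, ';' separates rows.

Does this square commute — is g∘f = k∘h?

1) trace f;g:
  e0=⟨1,0⟩ f=>⟨0,1⟩ g=>⟨1,0,0⟩
  e1=⟨0,1⟩ f=>⟨1,1⟩ g=>⟨1,1,0⟩
  ⟦path⟧₁ = (1 1; 0 1; 0 0)
2) trace h;k:
  e0=⟨1,0⟩ h=>⟨1,1⟩ k=>⟨1,0,1⟩
  e1=⟨0,1⟩ h=>⟨0,1⟩ k=>⟨1,1,0⟩
  ⟦path⟧₂ = (1 1; 0 1; 1 0)
Equal? differ; not commutative

Answer: DOES NOT COMMUTE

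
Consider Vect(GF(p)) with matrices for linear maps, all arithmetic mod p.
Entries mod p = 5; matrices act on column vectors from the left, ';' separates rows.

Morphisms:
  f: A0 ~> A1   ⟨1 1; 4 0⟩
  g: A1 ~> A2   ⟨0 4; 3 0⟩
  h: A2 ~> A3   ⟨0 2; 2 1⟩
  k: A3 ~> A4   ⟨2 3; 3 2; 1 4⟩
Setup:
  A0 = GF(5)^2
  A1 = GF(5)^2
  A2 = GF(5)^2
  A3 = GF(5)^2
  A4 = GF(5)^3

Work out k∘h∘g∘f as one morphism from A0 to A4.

  e0=⟨1,0⟩ f~>⟨1,4⟩ g~>⟨1,3⟩ h~>⟨1,0⟩ k~>⟨2,3,1⟩
  e1=⟨0,1⟩ f~>⟨1,0⟩ g~>⟨0,3⟩ h~>⟨1,3⟩ k~>⟨1,4,3⟩
⟦path⟧: ⟨2 1; 3 4; 1 3⟩

Answer: ⟨2 1; 3 4; 1 3⟩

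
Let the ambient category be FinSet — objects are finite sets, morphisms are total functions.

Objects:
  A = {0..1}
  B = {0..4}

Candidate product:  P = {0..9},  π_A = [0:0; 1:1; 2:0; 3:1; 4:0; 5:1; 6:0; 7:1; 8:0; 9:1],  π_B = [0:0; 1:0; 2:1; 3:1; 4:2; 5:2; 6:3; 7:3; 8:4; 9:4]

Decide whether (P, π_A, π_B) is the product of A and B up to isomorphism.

Answer: VALID PRODUCT

Derivation:
|A|·|B| = 2·5 = 10;  |P| = 10
Check the pairing map k ↦ (π_A(k), π_B(k)):
  0 : (0,0)
  1 : (1,0)
  2 : (0,1)
  3 : (1,1)
  4 : (0,2)
  5 : (1,2)
  6 : (0,3)
  7 : (1,3)
  8 : (0,4)
  9 : (1,4)
distinct pairs in image: 10 / 10 needed
  → bijection onto A×B; projections well-typed.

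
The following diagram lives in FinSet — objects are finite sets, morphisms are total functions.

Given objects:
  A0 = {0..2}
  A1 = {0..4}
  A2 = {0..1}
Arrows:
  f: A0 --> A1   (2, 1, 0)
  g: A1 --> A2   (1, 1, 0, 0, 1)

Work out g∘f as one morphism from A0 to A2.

Answer: (0, 1, 1)

Work:
  0 f-->2 g-->0
  1 f-->1 g-->1
  2 f-->0 g-->1
composite: (0, 1, 1)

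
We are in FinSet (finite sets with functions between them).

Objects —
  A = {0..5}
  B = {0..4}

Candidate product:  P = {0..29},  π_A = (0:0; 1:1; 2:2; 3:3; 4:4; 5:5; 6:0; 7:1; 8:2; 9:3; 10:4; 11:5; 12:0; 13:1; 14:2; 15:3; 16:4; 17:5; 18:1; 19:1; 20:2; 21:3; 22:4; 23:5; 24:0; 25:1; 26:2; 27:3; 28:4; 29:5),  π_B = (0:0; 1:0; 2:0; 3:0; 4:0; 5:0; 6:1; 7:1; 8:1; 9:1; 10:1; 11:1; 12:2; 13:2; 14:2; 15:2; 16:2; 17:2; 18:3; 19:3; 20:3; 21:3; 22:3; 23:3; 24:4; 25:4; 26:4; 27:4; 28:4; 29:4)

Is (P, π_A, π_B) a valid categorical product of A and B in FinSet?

Answer: NOT A VALID PRODUCT — duplicate pair at indices 19,18

Work:
|A|·|B| = 6·5 = 30;  |P| = 30
Check the pairing map k ↦ (π_A(k), π_B(k)):
  0 : (0,0)
  1 : (1,0)
  2 : (2,0)
  3 : (3,0)
  4 : (4,0)
  5 : (5,0)
  6 : (0,1)
  7 : (1,1)
  8 : (2,1)
  9 : (3,1)
  10 : (4,1)
  11 : (5,1)
  12 : (0,2)
  13 : (1,2)
  14 : (2,2)
  15 : (3,2)
  16 : (4,2)
  17 : (5,2)
  18 : (1,3)
  19 : (1,3)  ✗ repeats pair of k=18
  20 : (2,3)
  21 : (3,3)
  22 : (4,3)
  23 : (5,3)
  24 : (0,4)
  25 : (1,4)
  26 : (2,4)
  27 : (3,4)
  28 : (4,4)
  29 : (5,4)
distinct pairs in image: 29 / 30 needed
  → (1,3) hit at k=18 and k=19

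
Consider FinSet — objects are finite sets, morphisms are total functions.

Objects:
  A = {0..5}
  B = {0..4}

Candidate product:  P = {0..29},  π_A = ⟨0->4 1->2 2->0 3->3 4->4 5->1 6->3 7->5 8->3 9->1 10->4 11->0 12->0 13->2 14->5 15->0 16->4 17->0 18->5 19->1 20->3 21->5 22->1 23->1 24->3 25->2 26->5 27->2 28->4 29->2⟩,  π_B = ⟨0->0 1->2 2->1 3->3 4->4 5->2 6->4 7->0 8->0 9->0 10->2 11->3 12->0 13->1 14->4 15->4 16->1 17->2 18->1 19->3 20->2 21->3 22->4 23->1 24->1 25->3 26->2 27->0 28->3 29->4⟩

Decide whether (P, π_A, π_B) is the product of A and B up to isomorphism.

Answer: VALID PRODUCT

Derivation:
|A|·|B| = 6·5 = 30;  |P| = 30
Check the pairing map k ↦ (π_A(k), π_B(k)):
  0 -> (4,0)
  1 -> (2,2)
  2 -> (0,1)
  3 -> (3,3)
  4 -> (4,4)
  5 -> (1,2)
  6 -> (3,4)
  7 -> (5,0)
  8 -> (3,0)
  9 -> (1,0)
  10 -> (4,2)
  11 -> (0,3)
  12 -> (0,0)
  13 -> (2,1)
  14 -> (5,4)
  15 -> (0,4)
  16 -> (4,1)
  17 -> (0,2)
  18 -> (5,1)
  19 -> (1,3)
  20 -> (3,2)
  21 -> (5,3)
  22 -> (1,4)
  23 -> (1,1)
  24 -> (3,1)
  25 -> (2,3)
  26 -> (5,2)
  27 -> (2,0)
  28 -> (4,3)
  29 -> (2,4)
distinct pairs in image: 30 / 30 needed
  → bijection onto A×B; projections well-typed.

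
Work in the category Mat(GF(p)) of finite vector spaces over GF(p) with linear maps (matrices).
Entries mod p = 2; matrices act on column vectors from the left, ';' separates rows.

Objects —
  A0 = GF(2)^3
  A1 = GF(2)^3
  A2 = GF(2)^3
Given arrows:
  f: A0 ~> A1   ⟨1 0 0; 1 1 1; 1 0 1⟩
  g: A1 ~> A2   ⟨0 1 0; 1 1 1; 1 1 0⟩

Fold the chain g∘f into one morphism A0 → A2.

  e0=⟨1,0,0⟩ f~>⟨1,1,1⟩ g~>⟨1,1,0⟩
  e1=⟨0,1,0⟩ f~>⟨0,1,0⟩ g~>⟨1,1,1⟩
  e2=⟨0,0,1⟩ f~>⟨0,1,1⟩ g~>⟨1,0,1⟩
composite: ⟨1 1 1; 1 1 0; 0 1 1⟩

Answer: ⟨1 1 1; 1 1 0; 0 1 1⟩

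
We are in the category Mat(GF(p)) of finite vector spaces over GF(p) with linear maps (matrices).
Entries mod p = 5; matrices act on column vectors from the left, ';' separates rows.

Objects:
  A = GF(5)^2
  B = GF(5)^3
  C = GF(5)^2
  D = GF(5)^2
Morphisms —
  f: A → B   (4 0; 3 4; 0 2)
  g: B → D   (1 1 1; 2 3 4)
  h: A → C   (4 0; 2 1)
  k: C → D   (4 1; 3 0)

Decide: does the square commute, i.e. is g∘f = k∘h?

Along f;g (path 1):
  e0=(1,0) f→(4,3,0) g→(2,2)
  e1=(0,1) f→(0,4,2) g→(1,0)
  result₁ = (2 1; 2 0)
Along h;k (path 2):
  e0=(1,0) h→(4,2) k→(3,2)
  e1=(0,1) h→(0,1) k→(1,0)
  result₂ = (3 1; 2 0)
Equal? differ; not commutative

Answer: DOES NOT COMMUTE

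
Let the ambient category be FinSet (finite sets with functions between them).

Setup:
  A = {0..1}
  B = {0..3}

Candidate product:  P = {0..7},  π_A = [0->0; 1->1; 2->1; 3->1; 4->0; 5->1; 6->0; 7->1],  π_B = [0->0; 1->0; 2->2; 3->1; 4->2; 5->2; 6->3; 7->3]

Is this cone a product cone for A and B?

|A|·|B| = 2·4 = 8;  |P| = 8
Check the pairing map k ↦ (π_A(k), π_B(k)):
  0 -> (0,0)
  1 -> (1,0)
  2 -> (1,2)
  3 -> (1,1)
  4 -> (0,2)
  5 -> (1,2)  ✗ repeats pair of k=2
  6 -> (0,3)
  7 -> (1,3)
distinct pairs in image: 7 / 8 needed
  → (1,2) hit at k=2 and k=5

Answer: NOT A VALID PRODUCT — duplicate pair at indices 5,2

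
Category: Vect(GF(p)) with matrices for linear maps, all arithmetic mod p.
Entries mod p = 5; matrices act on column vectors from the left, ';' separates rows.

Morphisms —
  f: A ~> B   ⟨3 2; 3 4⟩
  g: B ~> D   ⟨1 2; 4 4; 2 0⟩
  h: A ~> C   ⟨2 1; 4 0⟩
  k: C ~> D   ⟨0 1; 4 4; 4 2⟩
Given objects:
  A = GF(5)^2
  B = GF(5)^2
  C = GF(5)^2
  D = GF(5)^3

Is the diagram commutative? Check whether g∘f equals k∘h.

Answer: COMMUTES

Derivation:
1) trace f;g:
  e0=(1,0) f~>(3,3) g~>(4,4,1)
  e1=(0,1) f~>(2,4) g~>(0,4,4)
  result₁ = ⟨4 0; 4 4; 1 4⟩
2) trace h;k:
  e0=(1,0) h~>(2,4) k~>(4,4,1)
  e1=(0,1) h~>(1,0) k~>(0,4,4)
  result₂ = ⟨4 0; 4 4; 1 4⟩
Equal? same morphism ✓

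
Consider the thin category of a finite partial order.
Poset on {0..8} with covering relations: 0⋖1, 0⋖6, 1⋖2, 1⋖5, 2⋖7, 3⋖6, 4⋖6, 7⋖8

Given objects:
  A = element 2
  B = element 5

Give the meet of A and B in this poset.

Answer: A∧B = 1

Work:
{x : x≤A ∧ x≤B} = {0,1}  (A=2, B=5)
  0 ≤ 1
  1 ≤ 1
glb = 1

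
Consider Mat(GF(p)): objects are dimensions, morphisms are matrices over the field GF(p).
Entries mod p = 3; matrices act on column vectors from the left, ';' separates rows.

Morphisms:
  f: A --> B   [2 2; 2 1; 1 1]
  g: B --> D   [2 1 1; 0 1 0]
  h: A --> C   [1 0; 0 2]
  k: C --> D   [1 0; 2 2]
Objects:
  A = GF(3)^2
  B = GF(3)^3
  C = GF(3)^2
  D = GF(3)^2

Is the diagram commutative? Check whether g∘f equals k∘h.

Answer: COMMUTES

Derivation:
Along f;g (path 1):
  e0=⟨1,0⟩ f-->⟨2,2,1⟩ g-->⟨1,2⟩
  e1=⟨0,1⟩ f-->⟨2,1,1⟩ g-->⟨0,1⟩
  result₁ = [1 0; 2 1]
Along h;k (path 2):
  e0=⟨1,0⟩ h-->⟨1,0⟩ k-->⟨1,2⟩
  e1=⟨0,1⟩ h-->⟨0,2⟩ k-->⟨0,1⟩
  result₂ = [1 0; 2 1]
Equal? YES — commutes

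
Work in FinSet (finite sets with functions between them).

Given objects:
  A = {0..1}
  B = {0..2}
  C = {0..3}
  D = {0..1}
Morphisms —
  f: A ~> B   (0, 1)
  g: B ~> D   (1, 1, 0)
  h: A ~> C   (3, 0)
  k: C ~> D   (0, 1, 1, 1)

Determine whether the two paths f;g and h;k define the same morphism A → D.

Answer: DOES NOT COMMUTE

Trace:
1) trace f;g:
  0 f~>0 g~>1
  1 f~>1 g~>1
  ⟦path⟧₁ = (1, 1)
2) trace h;k:
  0 h~>3 k~>1
  1 h~>0 k~>0
  ⟦path⟧₂ = (1, 0)
Equal? differ; not commutative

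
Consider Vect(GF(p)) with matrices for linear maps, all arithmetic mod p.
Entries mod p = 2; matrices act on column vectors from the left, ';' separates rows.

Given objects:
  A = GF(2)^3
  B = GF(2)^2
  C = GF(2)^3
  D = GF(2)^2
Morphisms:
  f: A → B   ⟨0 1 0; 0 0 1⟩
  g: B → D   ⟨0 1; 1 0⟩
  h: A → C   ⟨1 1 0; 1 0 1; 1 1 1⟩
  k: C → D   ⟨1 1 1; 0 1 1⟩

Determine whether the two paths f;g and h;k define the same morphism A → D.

1) trace f;g:
  e0=(1,0,0) f→(0,0) g→(0,0)
  e1=(0,1,0) f→(1,0) g→(0,1)
  e2=(0,0,1) f→(0,1) g→(1,0)
  result₁ = ⟨0 0 1; 0 1 0⟩
2) trace h;k:
  e0=(1,0,0) h→(1,1,1) k→(1,0)
  e1=(0,1,0) h→(1,0,1) k→(0,1)
  e2=(0,0,1) h→(0,1,1) k→(0,0)
  result₂ = ⟨1 0 0; 0 1 0⟩
Equal? differ; not commutative

Answer: DOES NOT COMMUTE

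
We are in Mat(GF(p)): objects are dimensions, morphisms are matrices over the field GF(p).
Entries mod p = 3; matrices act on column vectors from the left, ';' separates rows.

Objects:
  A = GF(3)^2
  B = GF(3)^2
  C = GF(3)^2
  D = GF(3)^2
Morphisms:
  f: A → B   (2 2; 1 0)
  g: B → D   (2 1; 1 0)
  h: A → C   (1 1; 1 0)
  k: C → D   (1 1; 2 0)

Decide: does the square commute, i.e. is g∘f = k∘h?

Path 1 = f;g:
  e0=⟨1,0⟩ f→⟨2,1⟩ g→⟨2,2⟩
  e1=⟨0,1⟩ f→⟨2,0⟩ g→⟨1,2⟩
  result₁ = (2 1; 2 2)
Path 2 = h;k:
  e0=⟨1,0⟩ h→⟨1,1⟩ k→⟨2,2⟩
  e1=⟨0,1⟩ h→⟨1,0⟩ k→⟨1,2⟩
  result₂ = (2 1; 2 2)
Equal? YES — commutes

Answer: COMMUTES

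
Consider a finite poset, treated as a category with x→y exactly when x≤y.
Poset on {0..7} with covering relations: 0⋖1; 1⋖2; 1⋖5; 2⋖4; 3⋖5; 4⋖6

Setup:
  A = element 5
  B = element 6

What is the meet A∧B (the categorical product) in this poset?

Common predecessors of 5,6: {0,1}
  0 ⊑ 1
  1 ⊑ 1
glb = 1

Answer: A∧B = 1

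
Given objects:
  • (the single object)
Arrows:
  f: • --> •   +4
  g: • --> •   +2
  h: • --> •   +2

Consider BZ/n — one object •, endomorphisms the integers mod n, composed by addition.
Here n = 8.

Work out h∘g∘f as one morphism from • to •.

Answer: +0

Work:
  0 +4≡4 +2≡6 +2≡0  (mod 8)
⟦path⟧: +0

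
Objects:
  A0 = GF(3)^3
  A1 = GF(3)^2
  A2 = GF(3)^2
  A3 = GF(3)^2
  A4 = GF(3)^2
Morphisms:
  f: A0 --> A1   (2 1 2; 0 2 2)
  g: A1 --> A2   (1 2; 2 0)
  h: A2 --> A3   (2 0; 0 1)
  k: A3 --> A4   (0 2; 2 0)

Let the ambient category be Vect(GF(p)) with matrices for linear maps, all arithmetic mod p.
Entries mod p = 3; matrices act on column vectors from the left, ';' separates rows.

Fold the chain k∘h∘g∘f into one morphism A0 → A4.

  e0=(1,0,0) f-->(2,0) g-->(2,1) h-->(1,1) k-->(2,2)
  e1=(0,1,0) f-->(1,2) g-->(2,2) h-->(1,2) k-->(1,2)
  e2=(0,0,1) f-->(2,2) g-->(0,1) h-->(0,1) k-->(2,0)
⟦path⟧: (2 1 2; 2 2 0)

Answer: (2 1 2; 2 2 0)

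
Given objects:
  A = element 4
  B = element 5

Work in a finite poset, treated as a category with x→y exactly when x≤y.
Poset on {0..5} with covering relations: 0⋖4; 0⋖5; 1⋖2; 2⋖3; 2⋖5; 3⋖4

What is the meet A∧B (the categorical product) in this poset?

Lower bounds of A=4 and B=5: {0,1,2}
  maximal lower bounds 0 and 2 are incomparable: neither 0<=2 nor 2<=0
→ no greatest lower bound exists

Answer: NO MEET EXISTS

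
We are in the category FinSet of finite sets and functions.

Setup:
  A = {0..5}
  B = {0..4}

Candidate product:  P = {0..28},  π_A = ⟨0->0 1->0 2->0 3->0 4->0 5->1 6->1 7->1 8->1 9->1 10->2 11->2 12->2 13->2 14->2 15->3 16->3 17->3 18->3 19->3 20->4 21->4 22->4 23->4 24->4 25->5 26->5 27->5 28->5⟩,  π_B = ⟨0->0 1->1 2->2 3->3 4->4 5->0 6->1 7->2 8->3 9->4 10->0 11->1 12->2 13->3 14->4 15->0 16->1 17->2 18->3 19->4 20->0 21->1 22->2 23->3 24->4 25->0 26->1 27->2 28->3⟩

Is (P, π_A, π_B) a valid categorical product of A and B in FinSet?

Answer: NOT A VALID PRODUCT — |P|=29 ≠ |A|·|B|=30

Trace:
|A|·|B| = 6·5 = 30;  |P| = 29
  → cardinalities differ; no bijection possible.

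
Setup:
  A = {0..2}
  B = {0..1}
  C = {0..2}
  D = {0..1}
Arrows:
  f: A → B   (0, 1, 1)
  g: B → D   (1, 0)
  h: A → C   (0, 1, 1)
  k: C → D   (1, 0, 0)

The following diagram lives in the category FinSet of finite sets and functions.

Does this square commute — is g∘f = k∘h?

1) trace f;g:
  0 f→0 g→1
  1 f→1 g→0
  2 f→1 g→0
  result₁ = (1, 0, 0)
2) trace h;k:
  0 h→0 k→1
  1 h→1 k→0
  2 h→1 k→0
  result₂ = (1, 0, 0)
Equal? equal; square commutes

Answer: COMMUTES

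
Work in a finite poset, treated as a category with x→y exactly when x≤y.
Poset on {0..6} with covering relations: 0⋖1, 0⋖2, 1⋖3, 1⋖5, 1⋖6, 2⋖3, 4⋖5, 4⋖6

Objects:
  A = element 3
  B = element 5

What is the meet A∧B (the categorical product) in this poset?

Lower bounds of A=3 and B=5: {0,1}
  0 ⊑ 1
  1 ⊑ 1
glb = 1

Answer: A∧B = 1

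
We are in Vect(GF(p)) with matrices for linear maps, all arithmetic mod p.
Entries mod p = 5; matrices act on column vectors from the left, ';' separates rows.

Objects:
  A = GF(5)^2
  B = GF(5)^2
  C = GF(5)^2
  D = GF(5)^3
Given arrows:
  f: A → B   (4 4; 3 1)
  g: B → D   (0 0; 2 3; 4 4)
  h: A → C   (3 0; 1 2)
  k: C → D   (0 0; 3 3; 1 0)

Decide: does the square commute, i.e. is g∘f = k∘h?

Path 1 = f;g:
  e0=[1,0] f→[4,3] g→[0,2,3]
  e1=[0,1] f→[4,1] g→[0,1,0]
  ⟦path⟧₁ = (0 0; 2 1; 3 0)
Path 2 = h;k:
  e0=[1,0] h→[3,1] k→[0,2,3]
  e1=[0,1] h→[0,2] k→[0,1,0]
  ⟦path⟧₂ = (0 0; 2 1; 3 0)
Equal? YES — commutes

Answer: COMMUTES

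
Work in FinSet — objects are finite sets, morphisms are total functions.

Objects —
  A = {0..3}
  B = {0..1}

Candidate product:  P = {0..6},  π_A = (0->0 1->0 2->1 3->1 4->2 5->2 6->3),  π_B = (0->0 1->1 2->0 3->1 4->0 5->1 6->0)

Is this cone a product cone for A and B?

Answer: NOT A VALID PRODUCT — |P|=7 ≠ |A|·|B|=8

Trace:
|A|·|B| = 4·2 = 8;  |P| = 7
  → cardinalities differ; no bijection possible.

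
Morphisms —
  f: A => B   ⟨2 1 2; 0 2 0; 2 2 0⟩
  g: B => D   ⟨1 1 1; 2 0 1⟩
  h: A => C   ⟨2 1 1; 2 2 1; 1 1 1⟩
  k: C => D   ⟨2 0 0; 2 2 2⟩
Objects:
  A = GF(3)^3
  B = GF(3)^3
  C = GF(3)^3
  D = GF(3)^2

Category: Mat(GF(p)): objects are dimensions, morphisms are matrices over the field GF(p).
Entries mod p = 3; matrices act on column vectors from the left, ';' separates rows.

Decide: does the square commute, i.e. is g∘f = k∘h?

1) trace f;g:
  e0=[1,0,0] f=>[2,0,2] g=>[1,0]
  e1=[0,1,0] f=>[1,2,2] g=>[2,1]
  e2=[0,0,1] f=>[2,0,0] g=>[2,1]
  result₁ = ⟨1 2 2; 0 1 1⟩
2) trace h;k:
  e0=[1,0,0] h=>[2,2,1] k=>[1,1]
  e1=[0,1,0] h=>[1,2,1] k=>[2,2]
  e2=[0,0,1] h=>[1,1,1] k=>[2,0]
  result₂ = ⟨1 2 2; 1 2 0⟩
Equal? differ; not commutative

Answer: DOES NOT COMMUTE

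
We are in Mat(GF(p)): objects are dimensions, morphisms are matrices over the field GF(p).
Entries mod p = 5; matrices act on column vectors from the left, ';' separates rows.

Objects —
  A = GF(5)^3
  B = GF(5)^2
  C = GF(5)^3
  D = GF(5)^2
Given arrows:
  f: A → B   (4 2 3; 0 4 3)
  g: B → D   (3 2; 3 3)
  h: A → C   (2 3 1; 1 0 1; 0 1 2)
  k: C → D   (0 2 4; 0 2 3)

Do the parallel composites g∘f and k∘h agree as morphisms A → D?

Answer: COMMUTES

Work:
Path 1 = f;g:
  e0=[1,0,0] f→[4,0] g→[2,2]
  e1=[0,1,0] f→[2,4] g→[4,3]
  e2=[0,0,1] f→[3,3] g→[0,3]
  ⟦path⟧₁ = (2 4 0; 2 3 3)
Path 2 = h;k:
  e0=[1,0,0] h→[2,1,0] k→[2,2]
  e1=[0,1,0] h→[3,0,1] k→[4,3]
  e2=[0,0,1] h→[1,1,2] k→[0,3]
  ⟦path⟧₂ = (2 4 0; 2 3 3)
Equal? same morphism ✓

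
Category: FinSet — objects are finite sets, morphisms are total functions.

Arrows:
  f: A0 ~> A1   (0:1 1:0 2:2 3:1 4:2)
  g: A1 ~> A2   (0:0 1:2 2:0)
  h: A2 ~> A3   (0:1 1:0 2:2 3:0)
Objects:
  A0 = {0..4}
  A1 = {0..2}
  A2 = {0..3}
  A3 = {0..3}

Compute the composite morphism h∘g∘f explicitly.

Answer: (0:2 1:1 2:1 3:2 4:1)

Derivation:
  0 f~>1 g~>2 h~>2
  1 f~>0 g~>0 h~>1
  2 f~>2 g~>0 h~>1
  3 f~>1 g~>2 h~>2
  4 f~>2 g~>0 h~>1
composite: (0:2 1:1 2:1 3:2 4:1)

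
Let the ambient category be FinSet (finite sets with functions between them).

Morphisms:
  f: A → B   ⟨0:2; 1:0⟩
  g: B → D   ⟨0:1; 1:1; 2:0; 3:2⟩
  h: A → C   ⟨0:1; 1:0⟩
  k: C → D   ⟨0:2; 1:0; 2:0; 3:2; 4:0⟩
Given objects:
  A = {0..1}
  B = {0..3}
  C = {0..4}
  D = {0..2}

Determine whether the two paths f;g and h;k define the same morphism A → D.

Answer: DOES NOT COMMUTE

Trace:
Path 1 = f;g:
  0 f→2 g→0
  1 f→0 g→1
  composite₁ = ⟨0:0; 1:1⟩
Path 2 = h;k:
  0 h→1 k→0
  1 h→0 k→2
  composite₂ = ⟨0:0; 1:2⟩
Equal? differ; not commutative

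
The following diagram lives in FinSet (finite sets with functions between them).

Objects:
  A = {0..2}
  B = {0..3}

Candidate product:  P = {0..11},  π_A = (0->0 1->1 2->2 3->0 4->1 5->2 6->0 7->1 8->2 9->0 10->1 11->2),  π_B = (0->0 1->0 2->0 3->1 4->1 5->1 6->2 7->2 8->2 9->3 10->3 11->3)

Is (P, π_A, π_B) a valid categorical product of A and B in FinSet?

Answer: VALID PRODUCT

Work:
|A|·|B| = 3·4 = 12;  |P| = 12
Check the pairing map k ↦ (π_A(k), π_B(k)):
  0 -> (0,0)
  1 -> (1,0)
  2 -> (2,0)
  3 -> (0,1)
  4 -> (1,1)
  5 -> (2,1)
  6 -> (0,2)
  7 -> (1,2)
  8 -> (2,2)
  9 -> (0,3)
  10 -> (1,3)
  11 -> (2,3)
distinct pairs in image: 12 / 12 needed
  → bijection onto A×B; projections well-typed.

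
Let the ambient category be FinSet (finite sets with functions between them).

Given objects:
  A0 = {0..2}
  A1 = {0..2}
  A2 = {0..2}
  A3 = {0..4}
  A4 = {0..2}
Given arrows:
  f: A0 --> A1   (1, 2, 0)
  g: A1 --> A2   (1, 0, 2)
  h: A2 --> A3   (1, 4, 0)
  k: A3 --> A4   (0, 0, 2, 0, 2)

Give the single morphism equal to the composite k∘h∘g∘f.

  0 f-->1 g-->0 h-->1 k-->0
  1 f-->2 g-->2 h-->0 k-->0
  2 f-->0 g-->1 h-->4 k-->2
result: (0, 0, 2)

Answer: (0, 0, 2)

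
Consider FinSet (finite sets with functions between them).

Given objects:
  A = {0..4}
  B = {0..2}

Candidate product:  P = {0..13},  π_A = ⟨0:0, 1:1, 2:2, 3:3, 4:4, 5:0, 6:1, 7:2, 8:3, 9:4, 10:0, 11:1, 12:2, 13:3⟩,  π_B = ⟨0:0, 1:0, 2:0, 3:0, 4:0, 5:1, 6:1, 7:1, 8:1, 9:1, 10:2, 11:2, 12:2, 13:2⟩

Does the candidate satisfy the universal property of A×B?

Answer: NOT A VALID PRODUCT — |P|=14 ≠ |A|·|B|=15

Work:
|A|·|B| = 5·3 = 15;  |P| = 14
  → cardinalities differ; no bijection possible.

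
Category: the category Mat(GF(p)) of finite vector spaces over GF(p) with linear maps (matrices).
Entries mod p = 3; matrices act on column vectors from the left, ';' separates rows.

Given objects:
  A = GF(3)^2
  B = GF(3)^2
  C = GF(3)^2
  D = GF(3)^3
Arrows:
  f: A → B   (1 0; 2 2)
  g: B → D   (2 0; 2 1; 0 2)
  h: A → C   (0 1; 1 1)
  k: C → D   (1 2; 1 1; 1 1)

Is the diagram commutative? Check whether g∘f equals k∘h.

Answer: DOES NOT COMMUTE

Work:
1) trace f;g:
  e0=(1,0) f→(1,2) g→(2,1,1)
  e1=(0,1) f→(0,2) g→(0,2,1)
  result₁ = (2 0; 1 2; 1 1)
2) trace h;k:
  e0=(1,0) h→(0,1) k→(2,1,1)
  e1=(0,1) h→(1,1) k→(0,2,2)
  result₂ = (2 0; 1 2; 1 2)
Equal? NO — does not commute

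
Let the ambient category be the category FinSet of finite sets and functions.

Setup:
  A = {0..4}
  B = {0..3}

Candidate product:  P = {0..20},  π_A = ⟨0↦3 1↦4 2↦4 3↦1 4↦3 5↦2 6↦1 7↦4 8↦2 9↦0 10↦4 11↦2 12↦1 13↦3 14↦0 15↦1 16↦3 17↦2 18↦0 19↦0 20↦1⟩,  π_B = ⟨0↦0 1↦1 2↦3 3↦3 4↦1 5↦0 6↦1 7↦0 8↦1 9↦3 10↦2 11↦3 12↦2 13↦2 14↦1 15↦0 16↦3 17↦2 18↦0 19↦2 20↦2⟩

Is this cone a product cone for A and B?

|A|·|B| = 5·4 = 20;  |P| = 21
  → cardinalities differ; no bijection possible.

Answer: NOT A VALID PRODUCT — |P|=21 ≠ |A|·|B|=20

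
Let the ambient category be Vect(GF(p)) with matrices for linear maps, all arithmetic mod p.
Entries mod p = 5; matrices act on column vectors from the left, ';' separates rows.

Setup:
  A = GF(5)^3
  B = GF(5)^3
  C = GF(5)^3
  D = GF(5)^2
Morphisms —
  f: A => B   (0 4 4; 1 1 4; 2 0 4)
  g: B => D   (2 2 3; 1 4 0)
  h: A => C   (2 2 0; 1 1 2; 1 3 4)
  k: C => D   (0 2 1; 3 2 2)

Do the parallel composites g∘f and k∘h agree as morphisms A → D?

Answer: DOES NOT COMMUTE

Work:
1) trace f;g:
  e0=(1,0,0) f=>(0,1,2) g=>(3,4)
  e1=(0,1,0) f=>(4,1,0) g=>(0,3)
  e2=(0,0,1) f=>(4,4,4) g=>(3,0)
  ⟦path⟧₁ = (3 0 3; 4 3 0)
2) trace h;k:
  e0=(1,0,0) h=>(2,1,1) k=>(3,0)
  e1=(0,1,0) h=>(2,1,3) k=>(0,4)
  e2=(0,0,1) h=>(0,2,4) k=>(3,2)
  ⟦path⟧₂ = (3 0 3; 0 4 2)
Equal? differ; not commutative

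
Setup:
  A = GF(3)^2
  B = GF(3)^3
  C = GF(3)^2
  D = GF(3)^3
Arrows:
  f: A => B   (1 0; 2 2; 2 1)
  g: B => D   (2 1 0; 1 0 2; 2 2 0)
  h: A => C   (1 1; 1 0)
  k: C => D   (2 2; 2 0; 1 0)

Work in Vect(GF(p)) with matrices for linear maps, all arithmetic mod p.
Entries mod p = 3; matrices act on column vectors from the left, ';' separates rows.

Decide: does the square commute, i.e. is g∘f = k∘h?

1) trace f;g:
  e0=(1,0) f=>(1,2,2) g=>(1,2,0)
  e1=(0,1) f=>(0,2,1) g=>(2,2,1)
  composite₁ = (1 2; 2 2; 0 1)
2) trace h;k:
  e0=(1,0) h=>(1,1) k=>(1,2,1)
  e1=(0,1) h=>(1,0) k=>(2,2,1)
  composite₂ = (1 2; 2 2; 1 1)
Equal? distinct morphisms ✗

Answer: DOES NOT COMMUTE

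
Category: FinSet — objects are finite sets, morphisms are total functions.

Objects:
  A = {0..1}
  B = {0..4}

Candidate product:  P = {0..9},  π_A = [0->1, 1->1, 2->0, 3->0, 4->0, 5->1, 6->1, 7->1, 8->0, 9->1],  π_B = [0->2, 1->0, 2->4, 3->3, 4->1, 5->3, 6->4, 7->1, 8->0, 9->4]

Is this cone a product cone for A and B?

Answer: NOT A VALID PRODUCT — duplicate pair at indices 9,6

Trace:
|A|·|B| = 2·5 = 10;  |P| = 10
Check the pairing map k ↦ (π_A(k), π_B(k)):
  0 -> (1,2)
  1 -> (1,0)
  2 -> (0,4)
  3 -> (0,3)
  4 -> (0,1)
  5 -> (1,3)
  6 -> (1,4)
  7 -> (1,1)
  8 -> (0,0)
  9 -> (1,4)  ✗ repeats pair of k=6
distinct pairs in image: 9 / 10 needed
  → (1,4) hit at k=6 and k=9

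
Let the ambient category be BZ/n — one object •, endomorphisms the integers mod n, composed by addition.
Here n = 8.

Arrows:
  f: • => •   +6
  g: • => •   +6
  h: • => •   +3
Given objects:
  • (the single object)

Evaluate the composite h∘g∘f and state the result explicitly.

  0 +6≡6 +6≡4 +3≡7  (mod 8)
composite: +7

Answer: +7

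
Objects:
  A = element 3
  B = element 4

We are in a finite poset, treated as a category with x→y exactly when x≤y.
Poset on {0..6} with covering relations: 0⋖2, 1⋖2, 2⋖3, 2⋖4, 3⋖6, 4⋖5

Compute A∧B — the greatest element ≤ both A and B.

Answer: A∧B = 2

Work:
{x : x⊑A ∧ x⊑B} = {0,1,2}  (A=3, B=4)
  0 ⊑ 2
  1 ⊑ 2
  2 ⊑ 2
glb = 2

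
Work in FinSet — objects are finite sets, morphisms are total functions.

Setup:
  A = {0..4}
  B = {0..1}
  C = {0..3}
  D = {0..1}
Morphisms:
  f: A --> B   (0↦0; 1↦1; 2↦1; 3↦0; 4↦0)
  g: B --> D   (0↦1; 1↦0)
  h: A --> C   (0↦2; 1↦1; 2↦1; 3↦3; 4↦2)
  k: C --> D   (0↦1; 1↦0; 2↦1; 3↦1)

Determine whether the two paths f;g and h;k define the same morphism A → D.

Answer: COMMUTES

Work:
1) trace f;g:
  0 f-->0 g-->1
  1 f-->1 g-->0
  2 f-->1 g-->0
  3 f-->0 g-->1
  4 f-->0 g-->1
  result₁ = (0↦1; 1↦0; 2↦0; 3↦1; 4↦1)
2) trace h;k:
  0 h-->2 k-->1
  1 h-->1 k-->0
  2 h-->1 k-->0
  3 h-->3 k-->1
  4 h-->2 k-->1
  result₂ = (0↦1; 1↦0; 2↦0; 3↦1; 4↦1)
Equal? same morphism ✓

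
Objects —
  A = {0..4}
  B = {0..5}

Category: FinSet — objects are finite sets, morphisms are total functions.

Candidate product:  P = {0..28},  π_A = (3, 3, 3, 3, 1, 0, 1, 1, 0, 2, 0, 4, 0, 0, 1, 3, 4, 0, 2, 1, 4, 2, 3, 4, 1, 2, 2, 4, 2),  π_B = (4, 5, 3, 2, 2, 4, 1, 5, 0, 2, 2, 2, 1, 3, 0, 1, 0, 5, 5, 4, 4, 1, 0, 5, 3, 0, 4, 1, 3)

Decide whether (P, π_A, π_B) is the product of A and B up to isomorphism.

Answer: NOT A VALID PRODUCT — |P|=29 ≠ |A|·|B|=30

Derivation:
|A|·|B| = 5·6 = 30;  |P| = 29
  → cardinalities differ; no bijection possible.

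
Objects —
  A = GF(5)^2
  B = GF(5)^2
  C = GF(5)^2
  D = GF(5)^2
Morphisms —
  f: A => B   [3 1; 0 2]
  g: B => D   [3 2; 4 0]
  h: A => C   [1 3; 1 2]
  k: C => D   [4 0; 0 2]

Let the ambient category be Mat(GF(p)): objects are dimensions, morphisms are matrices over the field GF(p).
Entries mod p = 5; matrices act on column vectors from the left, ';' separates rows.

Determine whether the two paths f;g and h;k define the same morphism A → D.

Path 1 = f;g:
  e0=(1,0) f=>(3,0) g=>(4,2)
  e1=(0,1) f=>(1,2) g=>(2,4)
  composite₁ = [4 2; 2 4]
Path 2 = h;k:
  e0=(1,0) h=>(1,1) k=>(4,2)
  e1=(0,1) h=>(3,2) k=>(2,4)
  composite₂ = [4 2; 2 4]
Equal? equal; square commutes

Answer: COMMUTES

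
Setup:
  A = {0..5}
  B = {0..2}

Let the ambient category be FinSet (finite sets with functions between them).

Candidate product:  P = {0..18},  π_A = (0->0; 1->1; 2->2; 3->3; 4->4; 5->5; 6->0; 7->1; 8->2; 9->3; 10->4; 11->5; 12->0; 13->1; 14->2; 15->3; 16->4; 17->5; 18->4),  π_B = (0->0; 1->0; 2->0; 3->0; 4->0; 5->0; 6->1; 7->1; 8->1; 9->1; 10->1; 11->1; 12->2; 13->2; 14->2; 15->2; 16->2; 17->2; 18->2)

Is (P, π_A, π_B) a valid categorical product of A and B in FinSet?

Answer: NOT A VALID PRODUCT — |P|=19 ≠ |A|·|B|=18

Derivation:
|A|·|B| = 6·3 = 18;  |P| = 19
  → cardinalities differ; no bijection possible.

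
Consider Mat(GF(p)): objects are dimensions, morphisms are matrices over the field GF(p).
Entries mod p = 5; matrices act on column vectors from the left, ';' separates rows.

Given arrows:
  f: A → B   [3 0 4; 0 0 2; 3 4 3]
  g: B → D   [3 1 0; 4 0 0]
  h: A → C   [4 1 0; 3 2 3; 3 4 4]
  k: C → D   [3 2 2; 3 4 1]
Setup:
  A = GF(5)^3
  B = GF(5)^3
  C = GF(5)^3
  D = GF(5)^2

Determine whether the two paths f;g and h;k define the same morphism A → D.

Answer: COMMUTES

Trace:
Path 1 = f;g:
  e0=[1,0,0] f→[3,0,3] g→[4,2]
  e1=[0,1,0] f→[0,0,4] g→[0,0]
  e2=[0,0,1] f→[4,2,3] g→[4,1]
  ⟦path⟧₁ = [4 0 4; 2 0 1]
Path 2 = h;k:
  e0=[1,0,0] h→[4,3,3] k→[4,2]
  e1=[0,1,0] h→[1,2,4] k→[0,0]
  e2=[0,0,1] h→[0,3,4] k→[4,1]
  ⟦path⟧₂ = [4 0 4; 2 0 1]
Equal? same morphism ✓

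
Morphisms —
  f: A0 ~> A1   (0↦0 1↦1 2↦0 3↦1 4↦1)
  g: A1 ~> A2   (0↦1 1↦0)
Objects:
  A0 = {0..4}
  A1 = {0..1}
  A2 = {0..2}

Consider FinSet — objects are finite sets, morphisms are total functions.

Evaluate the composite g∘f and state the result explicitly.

Answer: (0↦1 1↦0 2↦1 3↦0 4↦0)

Trace:
  0 f~>0 g~>1
  1 f~>1 g~>0
  2 f~>0 g~>1
  3 f~>1 g~>0
  4 f~>1 g~>0
composite: (0↦1 1↦0 2↦1 3↦0 4↦0)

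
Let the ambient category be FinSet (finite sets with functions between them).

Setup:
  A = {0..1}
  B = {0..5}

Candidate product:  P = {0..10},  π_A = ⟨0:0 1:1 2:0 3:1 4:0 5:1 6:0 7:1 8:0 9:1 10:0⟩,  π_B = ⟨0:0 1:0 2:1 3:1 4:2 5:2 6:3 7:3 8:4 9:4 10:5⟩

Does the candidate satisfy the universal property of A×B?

|A|·|B| = 2·6 = 12;  |P| = 11
  → cardinalities differ; no bijection possible.

Answer: NOT A VALID PRODUCT — |P|=11 ≠ |A|·|B|=12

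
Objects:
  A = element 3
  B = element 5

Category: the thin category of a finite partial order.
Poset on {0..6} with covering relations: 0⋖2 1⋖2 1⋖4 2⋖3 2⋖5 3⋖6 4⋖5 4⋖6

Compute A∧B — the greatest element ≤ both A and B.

Common predecessors of 3,5: {0,1,2}
  0 ≤ 2
  1 ≤ 2
  2 ≤ 2
glb = 2

Answer: A∧B = 2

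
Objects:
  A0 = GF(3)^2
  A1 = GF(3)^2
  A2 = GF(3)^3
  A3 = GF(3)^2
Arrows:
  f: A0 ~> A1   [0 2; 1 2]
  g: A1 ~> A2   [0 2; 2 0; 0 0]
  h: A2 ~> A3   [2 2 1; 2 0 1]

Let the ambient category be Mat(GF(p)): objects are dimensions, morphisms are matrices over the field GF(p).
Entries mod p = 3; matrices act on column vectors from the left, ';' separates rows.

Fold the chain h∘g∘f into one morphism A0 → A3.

  e0=⟨1,0⟩ f~>⟨0,1⟩ g~>⟨2,0,0⟩ h~>⟨1,1⟩
  e1=⟨0,1⟩ f~>⟨2,2⟩ g~>⟨1,1,0⟩ h~>⟨1,2⟩
⟦path⟧: [1 1; 1 2]

Answer: [1 1; 1 2]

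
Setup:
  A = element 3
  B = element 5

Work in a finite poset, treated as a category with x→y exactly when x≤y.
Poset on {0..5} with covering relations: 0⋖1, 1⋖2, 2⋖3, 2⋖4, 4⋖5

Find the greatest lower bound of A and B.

Answer: A∧B = 2

Derivation:
Lower bounds of A=3 and B=5: {0,1,2}
  0 ⊑ 2
  1 ⊑ 2
  2 ⊑ 2
glb = 2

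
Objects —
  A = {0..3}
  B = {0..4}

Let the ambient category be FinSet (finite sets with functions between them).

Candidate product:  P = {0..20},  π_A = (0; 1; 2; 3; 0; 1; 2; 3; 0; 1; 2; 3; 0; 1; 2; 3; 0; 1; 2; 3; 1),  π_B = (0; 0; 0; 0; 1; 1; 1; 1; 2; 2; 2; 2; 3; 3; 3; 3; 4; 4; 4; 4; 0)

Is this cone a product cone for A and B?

|A|·|B| = 4·5 = 20;  |P| = 21
  → cardinalities differ; no bijection possible.

Answer: NOT A VALID PRODUCT — |P|=21 ≠ |A|·|B|=20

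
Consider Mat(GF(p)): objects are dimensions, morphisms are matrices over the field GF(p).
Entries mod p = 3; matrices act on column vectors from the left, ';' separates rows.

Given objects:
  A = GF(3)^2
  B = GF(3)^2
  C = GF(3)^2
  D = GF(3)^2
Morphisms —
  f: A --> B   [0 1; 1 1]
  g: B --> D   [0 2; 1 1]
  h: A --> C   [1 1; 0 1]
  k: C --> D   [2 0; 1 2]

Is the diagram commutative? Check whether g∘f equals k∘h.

Answer: DOES NOT COMMUTE

Work:
Path 1 = f;g:
  e0=(1,0) f-->(0,1) g-->(2,1)
  e1=(0,1) f-->(1,1) g-->(2,2)
  composite₁ = [2 2; 1 2]
Path 2 = h;k:
  e0=(1,0) h-->(1,0) k-->(2,1)
  e1=(0,1) h-->(1,1) k-->(2,0)
  composite₂ = [2 2; 1 0]
Equal? NO — does not commute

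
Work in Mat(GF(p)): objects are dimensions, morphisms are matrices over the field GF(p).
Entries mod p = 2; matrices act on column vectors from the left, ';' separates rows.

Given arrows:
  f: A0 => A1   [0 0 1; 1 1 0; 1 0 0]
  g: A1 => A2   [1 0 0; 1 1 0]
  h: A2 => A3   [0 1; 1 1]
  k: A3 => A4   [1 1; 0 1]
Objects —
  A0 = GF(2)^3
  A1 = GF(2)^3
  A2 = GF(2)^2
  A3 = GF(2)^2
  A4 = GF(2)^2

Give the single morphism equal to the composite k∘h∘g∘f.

Answer: [0 0 1; 1 1 0]

Work:
  e0=[1,0,0] f=>[0,1,1] g=>[0,1] h=>[1,1] k=>[0,1]
  e1=[0,1,0] f=>[0,1,0] g=>[0,1] h=>[1,1] k=>[0,1]
  e2=[0,0,1] f=>[1,0,0] g=>[1,1] h=>[1,0] k=>[1,0]
composite: [0 0 1; 1 1 0]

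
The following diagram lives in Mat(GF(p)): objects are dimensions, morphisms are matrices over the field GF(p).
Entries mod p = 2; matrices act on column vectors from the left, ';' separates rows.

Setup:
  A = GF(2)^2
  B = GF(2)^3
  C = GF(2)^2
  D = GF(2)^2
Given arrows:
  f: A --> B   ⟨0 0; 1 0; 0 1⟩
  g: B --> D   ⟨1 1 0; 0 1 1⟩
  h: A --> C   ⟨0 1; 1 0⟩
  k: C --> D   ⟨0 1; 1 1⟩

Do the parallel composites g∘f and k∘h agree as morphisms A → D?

Answer: COMMUTES

Trace:
Along f;g (path 1):
  e0=⟨1,0⟩ f-->⟨0,1,0⟩ g-->⟨1,1⟩
  e1=⟨0,1⟩ f-->⟨0,0,1⟩ g-->⟨0,1⟩
  ⟦path⟧₁ = ⟨1 0; 1 1⟩
Along h;k (path 2):
  e0=⟨1,0⟩ h-->⟨0,1⟩ k-->⟨1,1⟩
  e1=⟨0,1⟩ h-->⟨1,0⟩ k-->⟨0,1⟩
  ⟦path⟧₂ = ⟨1 0; 1 1⟩
Equal? same morphism ✓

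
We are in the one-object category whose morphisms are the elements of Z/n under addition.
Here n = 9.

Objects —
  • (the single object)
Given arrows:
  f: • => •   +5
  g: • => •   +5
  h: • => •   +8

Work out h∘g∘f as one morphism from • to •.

  0 +5≡5 +5≡1 +8≡0  (mod 9)
⟦path⟧: +0

Answer: +0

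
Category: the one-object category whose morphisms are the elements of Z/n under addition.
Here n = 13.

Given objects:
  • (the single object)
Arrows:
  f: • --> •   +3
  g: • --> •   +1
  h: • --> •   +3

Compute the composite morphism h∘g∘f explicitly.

  0 +3≡3 +1≡4 +3≡7  (mod 13)
result: +7

Answer: +7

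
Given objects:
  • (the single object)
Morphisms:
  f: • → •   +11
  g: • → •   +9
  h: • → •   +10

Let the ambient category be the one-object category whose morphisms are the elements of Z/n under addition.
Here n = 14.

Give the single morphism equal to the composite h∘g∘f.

  0 +11≡11 +9≡6 +10≡2  (mod 14)
⟦path⟧: +2

Answer: +2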